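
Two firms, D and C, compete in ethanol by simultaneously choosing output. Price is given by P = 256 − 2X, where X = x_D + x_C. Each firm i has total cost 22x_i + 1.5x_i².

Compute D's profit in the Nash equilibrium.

2366

Firm D's profit: π = x_D(256 − 2(x_D + x_C)) − 22x_D − 1.5x_D².
∂π/∂x_D = 234 − 7x_D − 2x_C = 0, so x_D = 234/7 − (2/7)x_C.
By symmetry x_C = x_D; substituting into the reaction function, (9/7)x_D = 234/7 and x_D = 26.
Price P = 256 − 2·52 = 152.
D's profit: (152 − 22)·26 − 1.5(26)² = 2366.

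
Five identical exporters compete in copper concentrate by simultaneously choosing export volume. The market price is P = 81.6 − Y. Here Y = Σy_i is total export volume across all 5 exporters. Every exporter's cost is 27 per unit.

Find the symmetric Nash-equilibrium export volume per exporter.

9.1

A representative exporter's profit is π_i = y_i(81.6 − Y) − 27y_i, with Y = y_i + Σ_{j≠i} y_j.
First-order condition: 54.6 − 2y_i − Σ_{j≠i} y_j = 0.
With identical exporters, set every y_j = y: then 54.6 − 2y − 4y = 0, i.e. y = 54.6/6 = 9.1.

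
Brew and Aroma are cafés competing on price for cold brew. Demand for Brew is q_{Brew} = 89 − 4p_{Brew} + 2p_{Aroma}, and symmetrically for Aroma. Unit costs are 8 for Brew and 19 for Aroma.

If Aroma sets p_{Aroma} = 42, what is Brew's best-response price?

25.625

Brew's profit: π = (p_{Brew} − 8)(89 − 4p_{Brew} + 2p_{Aroma}).
∂π/∂p_{Brew} = 121 − 8p_{Brew} + 2p_{Aroma} = 0 ⇒ p_{Brew} = 15.125 + 0.25p_{Aroma}.
At p_{Aroma} = 42: p_{Brew} = 15.125 + 0.25·42 = 25.625.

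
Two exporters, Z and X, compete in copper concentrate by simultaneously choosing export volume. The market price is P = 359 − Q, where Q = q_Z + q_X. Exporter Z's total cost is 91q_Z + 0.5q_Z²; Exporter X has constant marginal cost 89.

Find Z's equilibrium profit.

4245.36

Exporter Z's profit: π = q_Z(359 − (q_Z + q_X)) − 91q_Z − 0.5q_Z².
∂π/∂q_Z = 268 − 3q_Z − q_X = 0, so q_Z = 268/3 − (1/3)q_X.
For X: ∂π/∂q_X = 270 − 2q_X − q_Z = 0 ⇒ q_X = 135 − 0.5q_Z.
Plugging q_X into Z's best response: q_Z = 268/3 − (1/3)(135 − 0.5q_Z) ⇒ (5/6)q_Z = 133/3, so q_Z = 53.2.
Then q_X = 135 − 0.5·53.2 = 108.4.
Price P = 359 − 161.6 = 197.4.
Z's profit: (197.4 − 91)·53.2 − 0.5(53.2)² = 4245.36.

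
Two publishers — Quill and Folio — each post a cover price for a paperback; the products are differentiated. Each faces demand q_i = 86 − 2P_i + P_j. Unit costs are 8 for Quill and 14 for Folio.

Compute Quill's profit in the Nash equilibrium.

1436.48

Quill's profit: π = (P_{Quill} − 8)(86 − 2P_{Quill} + P_{Folio}).
∂π/∂P_{Quill} = 102 − 4P_{Quill} + P_{Folio} = 0 ⇒ P_{Quill} = 25.5 + 0.25P_{Folio}.
Similarly P_{Folio} = 28.5 + 0.25P_{Quill}.
Substituting the second reaction function into the first: P_{Quill} = 25.5 + 0.25(28.5 + 0.25P_{Quill}), which gives 0.9375P_{Quill} = 32.625 ⇒ P_{Quill} = 34.8.
Then P_{Folio} = 28.5 + 0.25·34.8 = 37.2.
q_{Quill} = 86 − 2·34.8 + 37.2 = 53.6.
Profit = (34.8 − 8)·53.6 = 1436.48.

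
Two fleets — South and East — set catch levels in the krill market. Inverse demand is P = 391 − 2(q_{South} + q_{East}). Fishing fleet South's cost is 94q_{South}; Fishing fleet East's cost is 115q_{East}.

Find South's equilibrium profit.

5618

Fishing fleet South's profit: π = q_{South}(391 − 2(q_{South} + q_{East})) − 94q_{South}.
∂π/∂q_{South} = 297 − 4q_{South} − 2q_{East} = 0, so q_{South} = 74.25 − 0.5q_{East}.
By the same steps for East: q_{East} = 69 − 0.5q_{South}.
Solving the two reaction functions simultaneously: (1 − (−0.5)(−0.5))q_{South} = 74.25 − 0.5·69, so 0.75q_{South} = 39.75 and q_{South} = 53.
Then q_{East} = 69 − 0.5·53 = 42.5.
Price P = 391 − 2·95.5 = 200.
South's profit: (200 − 94)·53 = 5618.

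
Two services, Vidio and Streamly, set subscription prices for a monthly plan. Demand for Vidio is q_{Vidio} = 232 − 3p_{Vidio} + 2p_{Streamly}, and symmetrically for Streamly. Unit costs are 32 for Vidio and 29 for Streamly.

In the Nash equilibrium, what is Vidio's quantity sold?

Vidio's profit: π = (p_{Vidio} − 32)(232 − 3p_{Vidio} + 2p_{Streamly}).
∂π/∂p_{Vidio} = 328 − 6p_{Vidio} + 2p_{Streamly} = 0 ⇒ p_{Vidio} = 164/3 + (1/3)p_{Streamly}.
Similarly p_{Streamly} = 319/6 + (1/3)p_{Vidio}.
Plugging p_{Streamly} into Vidio's best response: p_{Vidio} = 164/3 + (1/3)(319/6 + (1/3)p_{Vidio}) ⇒ (8/9)p_{Vidio} = 1303/18, so p_{Vidio} = 81.4375.
Then p_{Streamly} = 319/6 + (1/3)·81.4375 = 80.3125.
q_{Vidio} = 232 − 3·81.4375 + 2·80.3125 = 148.3125.

148.3125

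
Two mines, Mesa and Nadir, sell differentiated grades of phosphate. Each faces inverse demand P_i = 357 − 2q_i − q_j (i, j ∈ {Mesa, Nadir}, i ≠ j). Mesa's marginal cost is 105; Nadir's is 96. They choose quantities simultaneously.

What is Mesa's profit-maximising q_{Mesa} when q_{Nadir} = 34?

54.5

Mine Mesa's profit: π = q_{Mesa}(357 − 2q_{Mesa} − q_{Nadir}) − 105q_{Mesa}.
∂π/∂q_{Mesa} = 252 − 4q_{Mesa} − q_{Nadir} = 0 ⇒ q_{Mesa} = 63 − 0.25q_{Nadir}.
At q_{Nadir} = 34: q_{Mesa} = 63 − 0.25·34 = 54.5.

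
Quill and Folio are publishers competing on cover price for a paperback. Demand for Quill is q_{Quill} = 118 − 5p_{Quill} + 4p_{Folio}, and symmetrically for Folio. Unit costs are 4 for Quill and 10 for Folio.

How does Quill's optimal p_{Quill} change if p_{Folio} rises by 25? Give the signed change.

10

Quill's profit: π = (p_{Quill} − 4)(118 − 5p_{Quill} + 4p_{Folio}).
∂π/∂p_{Quill} = 138 − 10p_{Quill} + 4p_{Folio} = 0 ⇒ p_{Quill} = 13.8 + 0.4p_{Folio}.
The reaction-function slope is 0.4, so a 25-unit rise in p_{Folio} moves p_{Quill} by 0.4 × 25 = 10. Quill's best response rises — the actions are strategic complements.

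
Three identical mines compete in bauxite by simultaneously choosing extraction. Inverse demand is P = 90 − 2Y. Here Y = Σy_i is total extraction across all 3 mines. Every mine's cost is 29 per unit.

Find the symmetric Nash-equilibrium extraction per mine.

A representative mine's profit is π_i = y_i(90 − 2Y) − 29y_i, with Y = y_i + Σ_{j≠i} y_j.
First-order condition: 61 − 4y_i − 2Σ_{j≠i} y_j = 0.
In a symmetric equilibrium every mine chooses the same y, so Σ_{j≠i} y_j = 2y. The condition becomes 61 − 8y = 0, giving y = 61/8 = 7.625.

7.625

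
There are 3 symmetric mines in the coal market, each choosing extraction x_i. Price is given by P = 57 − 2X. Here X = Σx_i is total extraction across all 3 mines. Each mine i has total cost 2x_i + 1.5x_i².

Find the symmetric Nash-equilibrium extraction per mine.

5

A representative mine's profit is π_i = x_i(57 − 2X) − 2x_i − 1.5x_i², with X = x_i + Σ_{j≠i} x_j.
First-order condition: 55 − 7x_i − 2Σ_{j≠i} x_j = 0.
In a symmetric equilibrium every mine chooses the same x, so Σ_{j≠i} x_j = 2x. The condition becomes 55 − 11x = 0, giving x = 55/11 = 5.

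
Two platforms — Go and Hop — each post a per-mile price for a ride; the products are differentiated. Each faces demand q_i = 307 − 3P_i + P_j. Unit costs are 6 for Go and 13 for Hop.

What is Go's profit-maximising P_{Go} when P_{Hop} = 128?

75.5

Go's profit: π = (P_{Go} − 6)(307 − 3P_{Go} + P_{Hop}).
∂π/∂P_{Go} = 325 − 6P_{Go} + P_{Hop} = 0 ⇒ P_{Go} = 325/6 + (1/6)P_{Hop}.
At P_{Hop} = 128: P_{Go} = 325/6 + (1/6)·128 = 75.5.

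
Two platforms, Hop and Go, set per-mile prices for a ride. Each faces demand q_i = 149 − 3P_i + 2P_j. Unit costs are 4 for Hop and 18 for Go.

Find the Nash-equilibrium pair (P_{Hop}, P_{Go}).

Hop's profit: π = (P_{Hop} − 4)(149 − 3P_{Hop} + 2P_{Go}).
∂π/∂P_{Hop} = 161 − 6P_{Hop} + 2P_{Go} = 0 ⇒ P_{Hop} = 161/6 + (1/3)P_{Go}.
Similarly P_{Go} = 203/6 + (1/3)P_{Hop}.
Substituting the second reaction function into the first: P_{Hop} = 161/6 + (1/3)(203/6 + (1/3)P_{Hop}), which gives (8/9)P_{Hop} = 343/9 ⇒ P_{Hop} = 42.875.
Then P_{Go} = 203/6 + (1/3)·42.875 = 48.125.

42.875, 48.125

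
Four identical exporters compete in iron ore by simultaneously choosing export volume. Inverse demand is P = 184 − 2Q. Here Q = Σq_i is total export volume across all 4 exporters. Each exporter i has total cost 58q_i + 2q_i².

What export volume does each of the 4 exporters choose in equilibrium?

A representative exporter's profit is π_i = q_i(184 − 2Q) − 58q_i − 2q_i², with Q = q_i + Σ_{j≠i} q_j.
First-order condition: 126 − 8q_i − 2Σ_{j≠i} q_j = 0.
With identical exporters, set every q_j = q: then 126 − 8q − 6q = 0, i.e. q = 126/14 = 9.

9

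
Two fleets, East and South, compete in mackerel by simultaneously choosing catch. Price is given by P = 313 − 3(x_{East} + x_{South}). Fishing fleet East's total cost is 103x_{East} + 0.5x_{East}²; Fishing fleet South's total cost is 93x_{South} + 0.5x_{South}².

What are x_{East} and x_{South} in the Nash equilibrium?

Fishing fleet East's profit: π = x_{East}(313 − 3(x_{East} + x_{South})) − 103x_{East} − 0.5x_{East}².
∂π/∂x_{East} = 210 − 7x_{East} − 3x_{South} = 0, so x_{East} = 30 − (3/7)x_{South}.
By the same steps for South: x_{South} = 220/7 − (3/7)x_{East}.
Plugging x_{South} into East's best response: x_{East} = 30 − (3/7)(220/7 − (3/7)x_{East}) ⇒ (40/49)x_{East} = 810/49, so x_{East} = 20.25.
Then x_{South} = 220/7 − (3/7)·20.25 = 22.75.

20.25, 22.75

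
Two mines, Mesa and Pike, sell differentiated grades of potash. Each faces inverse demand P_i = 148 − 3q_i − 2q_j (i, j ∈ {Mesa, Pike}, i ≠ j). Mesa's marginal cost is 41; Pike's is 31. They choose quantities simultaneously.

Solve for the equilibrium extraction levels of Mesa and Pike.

12.75, 15.25

Mine Mesa's profit: π = q_{Mesa}(148 − 3q_{Mesa} − 2q_{Pike}) − 41q_{Mesa}.
∂π/∂q_{Mesa} = 107 − 6q_{Mesa} − 2q_{Pike} = 0 ⇒ q_{Mesa} = 107/6 − (1/3)q_{Pike}.
Similarly q_{Pike} = 19.5 − (1/3)q_{Mesa}.
Substituting the second reaction function into the first: q_{Mesa} = 107/6 − (1/3)(19.5 − (1/3)q_{Mesa}), which gives (8/9)q_{Mesa} = 34/3 ⇒ q_{Mesa} = 12.75.
Then q_{Pike} = 19.5 − (1/3)·12.75 = 15.25.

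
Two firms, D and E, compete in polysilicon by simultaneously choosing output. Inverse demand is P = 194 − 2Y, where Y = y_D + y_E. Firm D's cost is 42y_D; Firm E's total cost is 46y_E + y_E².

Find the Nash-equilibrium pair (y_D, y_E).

Firm D's profit: π = y_D(194 − 2(y_D + y_E)) − 42y_D.
∂π/∂y_D = 152 − 4y_D − 2y_E = 0, so y_D = 38 − 0.5y_E.
For E: ∂π/∂y_E = 148 − 6y_E − 2y_D = 0 ⇒ y_E = 74/3 − (1/3)y_D.
Solving the two reaction functions simultaneously: (1 − (−0.5)(−1/3))y_D = 38 − 0.5·(74/3), so (5/6)y_D = 77/3 and y_D = 30.8.
Then y_E = 74/3 − (1/3)·30.8 = 14.4.

30.8, 14.4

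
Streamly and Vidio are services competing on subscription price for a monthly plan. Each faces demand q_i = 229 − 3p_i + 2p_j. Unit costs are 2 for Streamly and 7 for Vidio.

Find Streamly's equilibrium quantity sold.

Streamly's profit: π = (p_{Streamly} − 2)(229 − 3p_{Streamly} + 2p_{Vidio}).
∂π/∂p_{Streamly} = 235 − 6p_{Streamly} + 2p_{Vidio} = 0 ⇒ p_{Streamly} = 235/6 + (1/3)p_{Vidio}.
Similarly p_{Vidio} = 125/3 + (1/3)p_{Streamly}.
Substituting the second reaction function into the first: p_{Streamly} = 235/6 + (1/3)(125/3 + (1/3)p_{Streamly}), which gives (8/9)p_{Streamly} = 955/18 ⇒ p_{Streamly} = 59.6875.
Then p_{Vidio} = 125/3 + (1/3)·59.6875 = 61.5625.
q_{Streamly} = 229 − 3·59.6875 + 2·61.5625 = 173.0625.

173.0625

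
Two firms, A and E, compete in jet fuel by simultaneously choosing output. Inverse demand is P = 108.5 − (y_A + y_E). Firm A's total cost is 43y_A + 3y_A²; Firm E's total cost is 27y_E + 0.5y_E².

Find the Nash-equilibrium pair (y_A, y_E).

5, 25.5

Firm A's profit: π = y_A(108.5 − (y_A + y_E)) − 43y_A − 3y_A².
∂π/∂y_A = 65.5 − 8y_A − y_E = 0, so y_A = 8.1875 − 0.125y_E.
For E: ∂π/∂y_E = 81.5 − 3y_E − y_A = 0 ⇒ y_E = 163/6 − (1/3)y_A.
Plugging y_E into A's best response: y_A = 8.1875 − 0.125(163/6 − (1/3)y_A) ⇒ (23/24)y_A = 115/24, so y_A = 5.
Then y_E = 163/6 − (1/3)·5 = 25.5.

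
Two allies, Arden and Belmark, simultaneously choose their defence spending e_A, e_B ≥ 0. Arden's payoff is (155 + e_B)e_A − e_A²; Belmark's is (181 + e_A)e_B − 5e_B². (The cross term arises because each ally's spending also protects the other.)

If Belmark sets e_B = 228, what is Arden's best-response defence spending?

Expanding Arden's payoff: 155e_A + e_Be_A − e_A².
∂π/∂e_A = 155 + e_B − 2e_A = 0, so e_A = 77.5 + 0.5e_B.
At e_B = 228: e_A = 77.5 + 0.5·228 = 191.5.

191.5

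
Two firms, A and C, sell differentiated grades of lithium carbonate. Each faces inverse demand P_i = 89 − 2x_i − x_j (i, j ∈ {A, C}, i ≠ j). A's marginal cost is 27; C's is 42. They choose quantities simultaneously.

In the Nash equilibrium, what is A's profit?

359.12

Firm A's profit: π = x_A(89 − 2x_A − x_C) − 27x_A.
∂π/∂x_A = 62 − 4x_A − x_C = 0 ⇒ x_A = 15.5 − 0.25x_C.
Similarly x_C = 11.75 − 0.25x_A.
Solving the two reaction functions simultaneously: (1 − (−0.25)(−0.25))x_A = 15.5 − 0.25·11.75, so 0.9375x_A = 12.5625 and x_A = 13.4.
Then x_C = 11.75 − 0.25·13.4 = 8.4.
P_A = 89 − 2·13.4 − 8.4 = 53.8.
Profit = (53.8 − 27)·13.4 = 359.12.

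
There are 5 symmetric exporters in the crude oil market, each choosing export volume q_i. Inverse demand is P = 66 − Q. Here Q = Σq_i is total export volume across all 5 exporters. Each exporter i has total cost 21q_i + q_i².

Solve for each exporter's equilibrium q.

5.625

A representative exporter's profit is π_i = q_i(66 − Q) − 21q_i − q_i², with Q = q_i + Σ_{j≠i} q_j.
First-order condition: 45 − 4q_i − Σ_{j≠i} q_j = 0.
In a symmetric equilibrium every exporter chooses the same q, so Σ_{j≠i} q_j = 4q. The condition becomes 45 − 8q = 0, giving q = 45/8 = 5.625.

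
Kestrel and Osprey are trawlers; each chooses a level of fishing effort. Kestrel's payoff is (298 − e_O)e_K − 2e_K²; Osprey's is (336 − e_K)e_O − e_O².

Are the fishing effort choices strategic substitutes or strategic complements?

strategic substitutes

Expanding Kestrel's payoff: 298e_K − e_Oe_K − 2e_K².
∂π/∂e_K = 298 − e_O − 4e_K = 0, so e_K = 74.5 − 0.25e_O.
The best-response slope de_K/de_O = −0.25 < 0: the reaction function is downward-sloping, so the choices are strategic substitutes.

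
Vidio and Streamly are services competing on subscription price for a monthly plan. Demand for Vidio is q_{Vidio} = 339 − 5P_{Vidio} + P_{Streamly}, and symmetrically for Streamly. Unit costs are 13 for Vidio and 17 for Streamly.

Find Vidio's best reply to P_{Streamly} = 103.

Vidio's profit: π = (P_{Vidio} − 13)(339 − 5P_{Vidio} + P_{Streamly}).
∂π/∂P_{Vidio} = 404 − 10P_{Vidio} + P_{Streamly} = 0 ⇒ P_{Vidio} = 40.4 + 0.1P_{Streamly}.
At P_{Streamly} = 103: P_{Vidio} = 40.4 + 0.1·103 = 50.7.

50.7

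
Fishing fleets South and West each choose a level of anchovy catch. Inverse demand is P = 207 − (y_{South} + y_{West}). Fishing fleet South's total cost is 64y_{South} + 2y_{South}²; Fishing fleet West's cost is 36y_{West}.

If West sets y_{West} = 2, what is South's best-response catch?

Fishing fleet South's profit: π = y_{South}(207 − (y_{South} + y_{West})) − 64y_{South} − 2y_{South}².
∂π/∂y_{South} = 143 − 6y_{South} − y_{West} = 0, so y_{South} = 143/6 − (1/6)y_{West}.
At y_{West} = 2: y_{South} = 143/6 − (1/6)·2 = 23.5.

23.5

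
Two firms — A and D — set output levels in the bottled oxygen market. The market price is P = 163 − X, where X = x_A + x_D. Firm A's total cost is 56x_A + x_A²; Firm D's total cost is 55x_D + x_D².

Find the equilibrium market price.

Firm A's profit: π = x_A(163 − (x_A + x_D)) − 56x_A − x_A².
∂π/∂x_A = 107 − 4x_A − x_D = 0, so x_A = 26.75 − 0.25x_D.
By the same steps for D: x_D = 27 − 0.25x_A.
Solving the two reaction functions simultaneously: (1 − (−0.25)(−0.25))x_A = 26.75 − 0.25·27, so 0.9375x_A = 20 and x_A = 64/3.
Then x_D = 27 − 0.25·(64/3) = 65/3.
Equilibrium price: P = 163 − 43 = 120.

120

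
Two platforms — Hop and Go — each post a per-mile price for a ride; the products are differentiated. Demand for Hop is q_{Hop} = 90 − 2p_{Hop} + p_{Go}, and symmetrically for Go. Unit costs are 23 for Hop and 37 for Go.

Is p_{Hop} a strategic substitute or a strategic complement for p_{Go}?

Hop's profit: π = (p_{Hop} − 23)(90 − 2p_{Hop} + p_{Go}).
∂π/∂p_{Hop} = 136 − 4p_{Hop} + p_{Go} = 0 ⇒ p_{Hop} = 34 + 0.25p_{Go}.
The best-response slope dp_{Hop}/dp_{Go} = 0.25 > 0: the reaction function is upward-sloping, so the choices are strategic complements.

strategic complements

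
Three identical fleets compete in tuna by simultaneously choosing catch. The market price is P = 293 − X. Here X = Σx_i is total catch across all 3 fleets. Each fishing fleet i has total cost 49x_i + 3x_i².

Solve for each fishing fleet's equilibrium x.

24.4

A representative fishing fleet's profit is π_i = x_i(293 − X) − 49x_i − 3x_i², with X = x_i + Σ_{j≠i} x_j.
First-order condition: 244 − 8x_i − Σ_{j≠i} x_j = 0.
Imposing symmetry (x_j = x for all j) turns Σ_{j≠i} x_j into 2x, so 244 = 10x and x = 24.4.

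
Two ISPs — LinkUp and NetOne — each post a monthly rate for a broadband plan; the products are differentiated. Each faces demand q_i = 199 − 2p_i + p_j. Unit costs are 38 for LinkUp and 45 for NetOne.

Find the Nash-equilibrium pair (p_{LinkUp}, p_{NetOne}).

LinkUp's profit: π = (p_{LinkUp} − 38)(199 − 2p_{LinkUp} + p_{NetOne}).
∂π/∂p_{LinkUp} = 275 − 4p_{LinkUp} + p_{NetOne} = 0 ⇒ p_{LinkUp} = 68.75 + 0.25p_{NetOne}.
Similarly p_{NetOne} = 72.25 + 0.25p_{LinkUp}.
Plugging p_{NetOne} into LinkUp's best response: p_{LinkUp} = 68.75 + 0.25(72.25 + 0.25p_{LinkUp}) ⇒ 0.9375p_{LinkUp} = 86.8125, so p_{LinkUp} = 92.6.
Then p_{NetOne} = 72.25 + 0.25·92.6 = 95.4.

92.6, 95.4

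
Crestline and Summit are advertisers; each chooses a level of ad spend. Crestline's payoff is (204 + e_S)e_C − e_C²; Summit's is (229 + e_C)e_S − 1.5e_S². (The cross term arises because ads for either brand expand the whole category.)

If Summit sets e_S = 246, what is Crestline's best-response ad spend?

225

Expanding Crestline's payoff: 204e_C + e_Se_C − e_C².
∂π/∂e_C = 204 + e_S − 2e_C = 0, so e_C = 102 + 0.5e_S.
At e_S = 246: e_C = 102 + 0.5·246 = 225.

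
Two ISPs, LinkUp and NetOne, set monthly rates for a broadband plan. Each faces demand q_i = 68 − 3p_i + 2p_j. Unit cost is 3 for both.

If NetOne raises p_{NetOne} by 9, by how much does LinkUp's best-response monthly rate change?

LinkUp's profit: π = (p_{LinkUp} − 3)(68 − 3p_{LinkUp} + 2p_{NetOne}).
∂π/∂p_{LinkUp} = 77 − 6p_{LinkUp} + 2p_{NetOne} = 0 ⇒ p_{LinkUp} = 77/6 + (1/3)p_{NetOne}.
The reaction-function slope is 1/3, so a 9-unit rise in p_{NetOne} moves p_{LinkUp} by 1/3 × 9 = 3. LinkUp's best response rises — the actions are strategic complements.

3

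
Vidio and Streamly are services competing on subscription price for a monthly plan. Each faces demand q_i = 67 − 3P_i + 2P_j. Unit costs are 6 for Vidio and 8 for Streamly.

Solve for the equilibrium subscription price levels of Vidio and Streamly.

21.625, 22.375

Vidio's profit: π = (P_{Vidio} − 6)(67 − 3P_{Vidio} + 2P_{Streamly}).
∂π/∂P_{Vidio} = 85 − 6P_{Vidio} + 2P_{Streamly} = 0 ⇒ P_{Vidio} = 85/6 + (1/3)P_{Streamly}.
Similarly P_{Streamly} = 91/6 + (1/3)P_{Vidio}.
Substituting the second reaction function into the first: P_{Vidio} = 85/6 + (1/3)(91/6 + (1/3)P_{Vidio}), which gives (8/9)P_{Vidio} = 173/9 ⇒ P_{Vidio} = 21.625.
Then P_{Streamly} = 91/6 + (1/3)·21.625 = 22.375.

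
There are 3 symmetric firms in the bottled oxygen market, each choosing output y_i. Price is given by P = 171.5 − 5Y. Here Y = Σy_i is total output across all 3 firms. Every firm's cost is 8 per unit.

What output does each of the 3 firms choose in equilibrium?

8.175

A representative firm's profit is π_i = y_i(171.5 − 5Y) − 8y_i, with Y = y_i + Σ_{j≠i} y_j.
First-order condition: 163.5 − 10y_i − 5Σ_{j≠i} y_j = 0.
In a symmetric equilibrium every firm chooses the same y, so Σ_{j≠i} y_j = 2y. The condition becomes 163.5 − 20y = 0, giving y = 163.5/20 = 8.175.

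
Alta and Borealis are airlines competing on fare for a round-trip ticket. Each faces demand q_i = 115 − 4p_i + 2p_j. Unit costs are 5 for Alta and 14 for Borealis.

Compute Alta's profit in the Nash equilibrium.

1398.76

Alta's profit: π = (p_{Alta} − 5)(115 − 4p_{Alta} + 2p_{Borealis}).
∂π/∂p_{Alta} = 135 − 8p_{Alta} + 2p_{Borealis} = 0 ⇒ p_{Alta} = 16.875 + 0.25p_{Borealis}.
Similarly p_{Borealis} = 21.375 + 0.25p_{Alta}.
Substituting the second reaction function into the first: p_{Alta} = 16.875 + 0.25(21.375 + 0.25p_{Alta}), which gives 0.9375p_{Alta} = 711/32 ⇒ p_{Alta} = 23.7.
Then p_{Borealis} = 21.375 + 0.25·23.7 = 27.3.
q_{Alta} = 115 − 4·23.7 + 2·27.3 = 74.8.
Profit = (23.7 − 5)·74.8 = 1398.76.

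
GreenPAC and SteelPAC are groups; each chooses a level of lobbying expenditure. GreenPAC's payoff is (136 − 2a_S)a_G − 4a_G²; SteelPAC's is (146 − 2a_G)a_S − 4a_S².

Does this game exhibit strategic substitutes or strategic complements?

strategic substitutes

Expanding GreenPAC's payoff: 136a_G − 2a_Sa_G − 4a_G².
∂π/∂a_G = 136 − 2a_S − 8a_G = 0, so a_G = 17 − 0.25a_S.
The best-response slope da_G/da_S = −0.25 < 0: the reaction function is downward-sloping, so the choices are strategic substitutes.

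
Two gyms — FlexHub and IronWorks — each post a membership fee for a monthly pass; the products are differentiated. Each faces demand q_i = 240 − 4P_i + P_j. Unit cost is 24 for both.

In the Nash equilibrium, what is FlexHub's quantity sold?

FlexHub's profit: π = (P_{FlexHub} − 24)(240 − 4P_{FlexHub} + P_{IronWorks}).
∂π/∂P_{FlexHub} = 336 − 8P_{FlexHub} + P_{IronWorks} = 0 ⇒ P_{FlexHub} = 42 + 0.125P_{IronWorks}.
By symmetry P_{IronWorks} = P_{FlexHub}; substituting into the reaction function, 0.875P_{FlexHub} = 42 and P_{FlexHub} = 48.
q_{FlexHub} = 240 − 4·48 + 48 = 96.

96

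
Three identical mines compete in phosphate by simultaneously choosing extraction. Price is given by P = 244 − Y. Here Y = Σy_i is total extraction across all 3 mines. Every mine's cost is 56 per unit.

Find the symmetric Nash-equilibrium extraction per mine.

A representative mine's profit is π_i = y_i(244 − Y) − 56y_i, with Y = y_i + Σ_{j≠i} y_j.
First-order condition: 188 − 2y_i − Σ_{j≠i} y_j = 0.
With identical mines, set every y_j = y: then 188 − 2y − 2y = 0, i.e. y = 188/4 = 47.

47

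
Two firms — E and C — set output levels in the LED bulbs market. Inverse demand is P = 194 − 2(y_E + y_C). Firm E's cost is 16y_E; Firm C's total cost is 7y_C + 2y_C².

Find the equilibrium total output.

51.5

Firm E's profit: π = y_E(194 − 2(y_E + y_C)) − 16y_E.
∂π/∂y_E = 178 − 4y_E − 2y_C = 0, so y_E = 44.5 − 0.5y_C.
For C: ∂π/∂y_C = 187 − 8y_C − 2y_E = 0 ⇒ y_C = 23.375 − 0.25y_E.
Substituting the second reaction function into the first: y_E = 44.5 − 0.5(23.375 − 0.25y_E), which gives 0.875y_E = 32.8125 ⇒ y_E = 37.5.
Then y_C = 23.375 − 0.25·37.5 = 14.
Total output: 37.5 + 14 = 51.5.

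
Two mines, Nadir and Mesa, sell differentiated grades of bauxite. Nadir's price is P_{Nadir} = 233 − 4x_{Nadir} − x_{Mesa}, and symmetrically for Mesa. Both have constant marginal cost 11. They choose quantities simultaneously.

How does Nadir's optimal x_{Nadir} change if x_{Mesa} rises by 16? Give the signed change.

Mine Nadir's profit: π = x_{Nadir}(233 − 4x_{Nadir} − x_{Mesa}) − 11x_{Nadir}.
∂π/∂x_{Nadir} = 222 − 8x_{Nadir} − x_{Mesa} = 0 ⇒ x_{Nadir} = 27.75 − 0.125x_{Mesa}.
The reaction-function slope is −0.125, so a 16-unit rise in x_{Mesa} moves x_{Nadir} by −0.125 × 16 = −2. Nadir's best response falls — the actions are strategic substitutes.

-2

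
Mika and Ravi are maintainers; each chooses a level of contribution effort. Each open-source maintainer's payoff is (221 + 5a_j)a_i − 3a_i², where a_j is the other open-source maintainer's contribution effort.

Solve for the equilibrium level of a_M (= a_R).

Mika's payoff is (221 + 5a_R)a_M − 3a_M².
∂π/∂a_M = 221 + 5a_R − 6a_M = 0, so a_M = 221/6 + (5/6)a_R.
Setting a_M = a_R in the reaction function: a_M = 221/6 + (5/6)a_M, so a_M = (221/6) / (1/6) = 221.

221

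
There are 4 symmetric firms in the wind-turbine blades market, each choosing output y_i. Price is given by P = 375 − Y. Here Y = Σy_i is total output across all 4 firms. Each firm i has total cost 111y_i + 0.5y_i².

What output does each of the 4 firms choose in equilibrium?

44

A representative firm's profit is π_i = y_i(375 − Y) − 111y_i − 0.5y_i², with Y = y_i + Σ_{j≠i} y_j.
First-order condition: 264 − 3y_i − Σ_{j≠i} y_j = 0.
In a symmetric equilibrium every firm chooses the same y, so Σ_{j≠i} y_j = 3y. The condition becomes 264 − 6y = 0, giving y = 264/6 = 44.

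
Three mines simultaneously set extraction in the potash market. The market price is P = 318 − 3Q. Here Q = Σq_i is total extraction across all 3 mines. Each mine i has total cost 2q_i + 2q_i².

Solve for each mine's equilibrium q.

A representative mine's profit is π_i = q_i(318 − 3Q) − 2q_i − 2q_i², with Q = q_i + Σ_{j≠i} q_j.
First-order condition: 316 − 10q_i − 3Σ_{j≠i} q_j = 0.
Imposing symmetry (q_j = q for all j) turns Σ_{j≠i} q_j into 2q, so 316 = 16q and q = 19.75.

19.75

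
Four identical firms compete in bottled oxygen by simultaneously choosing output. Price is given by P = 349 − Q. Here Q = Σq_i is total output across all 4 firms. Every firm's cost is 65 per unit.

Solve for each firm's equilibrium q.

56.8

A representative firm's profit is π_i = q_i(349 − Q) − 65q_i, with Q = q_i + Σ_{j≠i} q_j.
First-order condition: 284 − 2q_i − Σ_{j≠i} q_j = 0.
With identical firms, set every q_j = q: then 284 − 2q − 3q = 0, i.e. q = 284/5 = 56.8.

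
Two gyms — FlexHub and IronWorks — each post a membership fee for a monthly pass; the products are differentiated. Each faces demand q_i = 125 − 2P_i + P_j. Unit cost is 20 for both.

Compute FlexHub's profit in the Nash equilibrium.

2450

FlexHub's profit: π = (P_{FlexHub} − 20)(125 − 2P_{FlexHub} + P_{IronWorks}).
∂π/∂P_{FlexHub} = 165 − 4P_{FlexHub} + P_{IronWorks} = 0 ⇒ P_{FlexHub} = 41.25 + 0.25P_{IronWorks}.
The game is symmetric, so in equilibrium P_{IronWorks} = P_{FlexHub}: the reaction function gives 0.75P_{FlexHub} = 41.25, hence P_{FlexHub} = 55.
q_{FlexHub} = 125 − 2·55 + 55 = 70.
Profit = (55 − 20)·70 = 2450.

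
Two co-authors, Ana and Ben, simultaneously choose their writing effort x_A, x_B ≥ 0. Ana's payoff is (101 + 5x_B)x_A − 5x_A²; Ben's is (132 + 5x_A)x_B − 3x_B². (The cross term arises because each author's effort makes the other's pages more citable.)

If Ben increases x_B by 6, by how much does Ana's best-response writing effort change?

Expanding Ana's payoff: 101x_A + 5x_Bx_A − 5x_A².
∂π/∂x_A = 101 + 5x_B − 10x_A = 0, so x_A = 10.1 + 0.5x_B.
The reaction-function slope is 0.5, so a 6-unit rise in x_B moves x_A by 0.5 × 6 = 3. Ana's best response rises — the actions are strategic complements.

3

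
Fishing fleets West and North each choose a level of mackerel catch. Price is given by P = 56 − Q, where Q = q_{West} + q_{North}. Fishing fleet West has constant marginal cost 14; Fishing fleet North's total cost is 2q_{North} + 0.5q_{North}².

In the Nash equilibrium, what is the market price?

Fishing fleet West's profit: π = q_{West}(56 − (q_{West} + q_{North})) − 14q_{West}.
∂π/∂q_{West} = 42 − 2q_{West} − q_{North} = 0, so q_{West} = 21 − 0.5q_{North}.
For North: ∂π/∂q_{North} = 54 − 3q_{North} − q_{West} = 0 ⇒ q_{North} = 18 − (1/3)q_{West}.
Plugging q_{North} into West's best response: q_{West} = 21 − 0.5(18 − (1/3)q_{West}) ⇒ (5/6)q_{West} = 12, so q_{West} = 14.4.
Then q_{North} = 18 − (1/3)·14.4 = 13.2.
Equilibrium price: P = 56 − 27.6 = 28.4.

28.4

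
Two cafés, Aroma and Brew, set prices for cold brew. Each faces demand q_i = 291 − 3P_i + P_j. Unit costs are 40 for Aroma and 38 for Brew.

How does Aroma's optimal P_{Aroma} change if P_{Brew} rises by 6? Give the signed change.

1

Aroma's profit: π = (P_{Aroma} − 40)(291 − 3P_{Aroma} + P_{Brew}).
∂π/∂P_{Aroma} = 411 − 6P_{Aroma} + P_{Brew} = 0 ⇒ P_{Aroma} = 68.5 + (1/6)P_{Brew}.
The reaction-function slope is 1/6, so a 6-unit rise in P_{Brew} moves P_{Aroma} by 1/6 × 6 = 1. Aroma's best response rises — the actions are strategic complements.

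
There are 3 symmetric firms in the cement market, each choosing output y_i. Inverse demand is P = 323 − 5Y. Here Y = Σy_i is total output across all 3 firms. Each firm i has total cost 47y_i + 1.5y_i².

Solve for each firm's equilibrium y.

A representative firm's profit is π_i = y_i(323 − 5Y) − 47y_i − 1.5y_i², with Y = y_i + Σ_{j≠i} y_j.
First-order condition: 276 − 13y_i − 5Σ_{j≠i} y_j = 0.
With identical firms, set every y_j = y: then 276 − 13y − 10y = 0, i.e. y = 276/23 = 12.

12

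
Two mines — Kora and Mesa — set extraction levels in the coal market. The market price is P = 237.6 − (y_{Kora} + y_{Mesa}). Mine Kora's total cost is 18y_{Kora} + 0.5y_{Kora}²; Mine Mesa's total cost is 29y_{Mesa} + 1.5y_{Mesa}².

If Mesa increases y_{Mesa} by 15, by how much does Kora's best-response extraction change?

-5

Mine Kora's profit: π = y_{Kora}(237.6 − (y_{Kora} + y_{Mesa})) − 18y_{Kora} − 0.5y_{Kora}².
∂π/∂y_{Kora} = 219.6 − 3y_{Kora} − y_{Mesa} = 0, so y_{Kora} = 73.2 − (1/3)y_{Mesa}.
The reaction-function slope is −1/3, so a 15-unit rise in y_{Mesa} moves y_{Kora} by −1/3 × 15 = −5. Kora's best response falls — the actions are strategic substitutes.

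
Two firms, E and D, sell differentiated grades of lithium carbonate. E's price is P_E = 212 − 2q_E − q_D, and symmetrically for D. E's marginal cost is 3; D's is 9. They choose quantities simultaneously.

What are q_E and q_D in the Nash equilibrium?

Firm E's profit: π = q_E(212 − 2q_E − q_D) − 3q_E.
∂π/∂q_E = 209 − 4q_E − q_D = 0 ⇒ q_E = 52.25 − 0.25q_D.
Similarly q_D = 50.75 − 0.25q_E.
Substituting the second reaction function into the first: q_E = 52.25 − 0.25(50.75 − 0.25q_E), which gives 0.9375q_E = 39.5625 ⇒ q_E = 42.2.
Then q_D = 50.75 − 0.25·42.2 = 40.2.

42.2, 40.2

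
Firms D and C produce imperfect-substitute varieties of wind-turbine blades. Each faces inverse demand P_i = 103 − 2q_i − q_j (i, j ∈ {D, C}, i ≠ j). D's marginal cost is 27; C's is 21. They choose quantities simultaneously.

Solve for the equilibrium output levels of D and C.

14.8, 16.8

Firm D's profit: π = q_D(103 − 2q_D − q_C) − 27q_D.
∂π/∂q_D = 76 − 4q_D − q_C = 0 ⇒ q_D = 19 − 0.25q_C.
Similarly q_C = 20.5 − 0.25q_D.
Substituting the second reaction function into the first: q_D = 19 − 0.25(20.5 − 0.25q_D), which gives 0.9375q_D = 13.875 ⇒ q_D = 14.8.
Then q_C = 20.5 − 0.25·14.8 = 16.8.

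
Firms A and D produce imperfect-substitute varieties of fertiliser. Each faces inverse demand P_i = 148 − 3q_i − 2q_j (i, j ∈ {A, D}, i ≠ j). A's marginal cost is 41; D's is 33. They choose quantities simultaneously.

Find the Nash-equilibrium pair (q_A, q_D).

12.875, 14.875

Firm A's profit: π = q_A(148 − 3q_A − 2q_D) − 41q_A.
∂π/∂q_A = 107 − 6q_A − 2q_D = 0 ⇒ q_A = 107/6 − (1/3)q_D.
Similarly q_D = 115/6 − (1/3)q_A.
Solving the two reaction functions simultaneously: (1 − (−1/3)(−1/3))q_A = 107/6 − (1/3)·(115/6), so (8/9)q_A = 103/9 and q_A = 12.875.
Then q_D = 115/6 − (1/3)·12.875 = 14.875.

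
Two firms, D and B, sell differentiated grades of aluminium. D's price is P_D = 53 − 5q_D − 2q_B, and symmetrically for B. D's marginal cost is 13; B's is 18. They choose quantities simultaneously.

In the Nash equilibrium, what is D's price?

30.1875

Firm D's profit: π = q_D(53 − 5q_D − 2q_B) − 13q_D.
∂π/∂q_D = 40 − 10q_D − 2q_B = 0 ⇒ q_D = 4 − 0.2q_B.
Similarly q_B = 3.5 − 0.2q_D.
Solving the two reaction functions simultaneously: (1 − (−0.2)(−0.2))q_D = 4 − 0.2·3.5, so 0.96q_D = 3.3 and q_D = 3.4375.
Then q_B = 3.5 − 0.2·3.4375 = 2.8125.
P_D = 53 − 5·3.4375 − 2·2.8125 = 30.1875.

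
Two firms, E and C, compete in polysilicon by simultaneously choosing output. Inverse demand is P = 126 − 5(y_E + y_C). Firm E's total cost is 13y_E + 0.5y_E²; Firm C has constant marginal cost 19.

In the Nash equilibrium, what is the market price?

Firm E's profit: π = y_E(126 − 5(y_E + y_C)) − 13y_E − 0.5y_E².
∂π/∂y_E = 113 − 11y_E − 5y_C = 0, so y_E = 113/11 − (5/11)y_C.
For C: ∂π/∂y_C = 107 − 10y_C − 5y_E = 0 ⇒ y_C = 10.7 − 0.5y_E.
Plugging y_C into E's best response: y_E = 113/11 − (5/11)(10.7 − 0.5y_E) ⇒ (17/22)y_E = 119/22, so y_E = 7.
Then y_C = 10.7 − 0.5·7 = 7.2.
Equilibrium price: P = 126 − 5·14.2 = 55.

55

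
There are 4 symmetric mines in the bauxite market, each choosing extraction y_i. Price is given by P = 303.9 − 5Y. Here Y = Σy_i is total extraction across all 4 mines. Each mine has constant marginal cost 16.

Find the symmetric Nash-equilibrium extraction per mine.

11.516

A representative mine's profit is π_i = y_i(303.9 − 5Y) − 16y_i, with Y = y_i + Σ_{j≠i} y_j.
First-order condition: 287.9 − 10y_i − 5Σ_{j≠i} y_j = 0.
Imposing symmetry (y_j = y for all j) turns Σ_{j≠i} y_j into 3y, so 287.9 = 25y and y = 11.516.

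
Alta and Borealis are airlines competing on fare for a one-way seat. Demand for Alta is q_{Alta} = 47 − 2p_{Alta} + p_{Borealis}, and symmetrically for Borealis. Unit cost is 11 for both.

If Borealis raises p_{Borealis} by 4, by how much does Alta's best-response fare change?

1

Alta's profit: π = (p_{Alta} − 11)(47 − 2p_{Alta} + p_{Borealis}).
∂π/∂p_{Alta} = 69 − 4p_{Alta} + p_{Borealis} = 0 ⇒ p_{Alta} = 17.25 + 0.25p_{Borealis}.
The reaction-function slope is 0.25, so a 4-unit rise in p_{Borealis} moves p_{Alta} by 0.25 × 4 = 1. Alta's best response rises — the actions are strategic complements.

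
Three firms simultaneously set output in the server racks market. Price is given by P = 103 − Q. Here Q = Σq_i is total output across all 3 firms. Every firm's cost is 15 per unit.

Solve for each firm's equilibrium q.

22

A representative firm's profit is π_i = q_i(103 − Q) − 15q_i, with Q = q_i + Σ_{j≠i} q_j.
First-order condition: 88 − 2q_i − Σ_{j≠i} q_j = 0.
In a symmetric equilibrium every firm chooses the same q, so Σ_{j≠i} q_j = 2q. The condition becomes 88 − 4q = 0, giving q = 88/4 = 22.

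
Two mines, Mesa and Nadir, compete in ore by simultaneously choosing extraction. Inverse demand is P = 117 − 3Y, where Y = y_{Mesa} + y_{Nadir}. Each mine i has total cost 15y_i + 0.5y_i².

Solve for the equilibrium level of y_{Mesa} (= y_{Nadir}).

10.2

Mine Mesa's profit: π = y_{Mesa}(117 − 3(y_{Mesa} + y_{Nadir})) − 15y_{Mesa} − 0.5y_{Mesa}².
∂π/∂y_{Mesa} = 102 − 7y_{Mesa} − 3y_{Nadir} = 0, so y_{Mesa} = 102/7 − (3/7)y_{Nadir}.
Setting y_{Mesa} = y_{Nadir} in the reaction function: y_{Mesa} = 102/7 − (3/7)y_{Mesa}, so y_{Mesa} = (102/7) / (10/7) = 10.2.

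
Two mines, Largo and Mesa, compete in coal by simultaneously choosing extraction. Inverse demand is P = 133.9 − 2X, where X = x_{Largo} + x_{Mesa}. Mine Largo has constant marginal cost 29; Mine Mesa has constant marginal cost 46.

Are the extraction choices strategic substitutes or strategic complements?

Mine Largo's profit: π = x_{Largo}(133.9 − 2(x_{Largo} + x_{Mesa})) − 29x_{Largo}.
∂π/∂x_{Largo} = 104.9 − 4x_{Largo} − 2x_{Mesa} = 0, so x_{Largo} = 26.225 − 0.5x_{Mesa}.
The best-response slope dx_{Largo}/dx_{Mesa} = −0.5 < 0: the reaction function is downward-sloping, so the choices are strategic substitutes.

strategic substitutes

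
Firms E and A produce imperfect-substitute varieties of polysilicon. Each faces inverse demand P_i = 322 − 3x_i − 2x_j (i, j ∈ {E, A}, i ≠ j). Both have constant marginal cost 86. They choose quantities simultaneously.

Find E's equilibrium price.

Firm E's profit: π = x_E(322 − 3x_E − 2x_A) − 86x_E.
∂π/∂x_E = 236 − 6x_E − 2x_A = 0 ⇒ x_E = 118/3 − (1/3)x_A.
By symmetry x_A = x_E; substituting into the reaction function, (4/3)x_E = 118/3 and x_E = 29.5.
P_E = 322 − 3·29.5 − 2·29.5 = 174.5.

174.5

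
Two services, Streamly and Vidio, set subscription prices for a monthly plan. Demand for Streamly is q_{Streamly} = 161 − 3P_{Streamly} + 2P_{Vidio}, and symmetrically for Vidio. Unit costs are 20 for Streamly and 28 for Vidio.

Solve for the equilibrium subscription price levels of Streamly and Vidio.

56.75, 59.75

Streamly's profit: π = (P_{Streamly} − 20)(161 − 3P_{Streamly} + 2P_{Vidio}).
∂π/∂P_{Streamly} = 221 − 6P_{Streamly} + 2P_{Vidio} = 0 ⇒ P_{Streamly} = 221/6 + (1/3)P_{Vidio}.
Similarly P_{Vidio} = 245/6 + (1/3)P_{Streamly}.
Substituting the second reaction function into the first: P_{Streamly} = 221/6 + (1/3)(245/6 + (1/3)P_{Streamly}), which gives (8/9)P_{Streamly} = 454/9 ⇒ P_{Streamly} = 56.75.
Then P_{Vidio} = 245/6 + (1/3)·56.75 = 59.75.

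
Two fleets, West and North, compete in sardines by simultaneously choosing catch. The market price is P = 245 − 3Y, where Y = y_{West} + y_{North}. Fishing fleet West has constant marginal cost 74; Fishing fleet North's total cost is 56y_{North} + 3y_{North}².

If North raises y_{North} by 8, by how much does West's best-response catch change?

Fishing fleet West's profit: π = y_{West}(245 − 3(y_{West} + y_{North})) − 74y_{West}.
∂π/∂y_{West} = 171 − 6y_{West} − 3y_{North} = 0, so y_{West} = 28.5 − 0.5y_{North}.
The reaction-function slope is −0.5, so an 8-unit rise in y_{North} moves y_{West} by −0.5 × 8 = −4. West's best response falls — the actions are strategic substitutes.

-4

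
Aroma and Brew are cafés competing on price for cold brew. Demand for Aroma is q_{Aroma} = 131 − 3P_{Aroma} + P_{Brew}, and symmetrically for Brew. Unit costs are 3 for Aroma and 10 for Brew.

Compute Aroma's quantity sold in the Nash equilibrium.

Aroma's profit: π = (P_{Aroma} − 3)(131 − 3P_{Aroma} + P_{Brew}).
∂π/∂P_{Aroma} = 140 − 6P_{Aroma} + P_{Brew} = 0 ⇒ P_{Aroma} = 70/3 + (1/6)P_{Brew}.
Similarly P_{Brew} = 161/6 + (1/6)P_{Aroma}.
Solving the two reaction functions simultaneously: (1 − (1/6)(1/6))P_{Aroma} = 70/3 + (1/6)·(161/6), so (35/36)P_{Aroma} = 1001/36 and P_{Aroma} = 28.6.
Then P_{Brew} = 161/6 + (1/6)·28.6 = 31.6.
q_{Aroma} = 131 − 3·28.6 + 31.6 = 76.8.

76.8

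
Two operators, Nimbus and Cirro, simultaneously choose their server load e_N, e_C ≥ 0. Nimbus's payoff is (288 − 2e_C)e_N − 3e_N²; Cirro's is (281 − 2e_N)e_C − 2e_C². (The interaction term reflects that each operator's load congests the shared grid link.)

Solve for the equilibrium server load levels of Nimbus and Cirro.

Expanding Nimbus's payoff: 288e_N − 2e_Ce_N − 3e_N².
∂π/∂e_N = 288 − 2e_C − 6e_N = 0, so e_N = 48 − (1/3)e_C.
Likewise for Cirro: e_C = 70.25 − 0.5e_N.
Plugging e_C into Nimbus's best response: e_N = 48 − (1/3)(70.25 − 0.5e_N) ⇒ (5/6)e_N = 295/12, so e_N = 29.5.
Then e_C = 70.25 − 0.5·29.5 = 55.5.

29.5, 55.5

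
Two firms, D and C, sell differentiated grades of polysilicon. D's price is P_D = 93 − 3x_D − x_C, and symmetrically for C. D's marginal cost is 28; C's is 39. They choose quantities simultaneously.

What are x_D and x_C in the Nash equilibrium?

9.6, 7.4

Firm D's profit: π = x_D(93 − 3x_D − x_C) − 28x_D.
∂π/∂x_D = 65 − 6x_D − x_C = 0 ⇒ x_D = 65/6 − (1/6)x_C.
Similarly x_C = 9 − (1/6)x_D.
Solving the two reaction functions simultaneously: (1 − (−1/6)(−1/6))x_D = 65/6 − (1/6)·9, so (35/36)x_D = 28/3 and x_D = 9.6.
Then x_C = 9 − (1/6)·9.6 = 7.4.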